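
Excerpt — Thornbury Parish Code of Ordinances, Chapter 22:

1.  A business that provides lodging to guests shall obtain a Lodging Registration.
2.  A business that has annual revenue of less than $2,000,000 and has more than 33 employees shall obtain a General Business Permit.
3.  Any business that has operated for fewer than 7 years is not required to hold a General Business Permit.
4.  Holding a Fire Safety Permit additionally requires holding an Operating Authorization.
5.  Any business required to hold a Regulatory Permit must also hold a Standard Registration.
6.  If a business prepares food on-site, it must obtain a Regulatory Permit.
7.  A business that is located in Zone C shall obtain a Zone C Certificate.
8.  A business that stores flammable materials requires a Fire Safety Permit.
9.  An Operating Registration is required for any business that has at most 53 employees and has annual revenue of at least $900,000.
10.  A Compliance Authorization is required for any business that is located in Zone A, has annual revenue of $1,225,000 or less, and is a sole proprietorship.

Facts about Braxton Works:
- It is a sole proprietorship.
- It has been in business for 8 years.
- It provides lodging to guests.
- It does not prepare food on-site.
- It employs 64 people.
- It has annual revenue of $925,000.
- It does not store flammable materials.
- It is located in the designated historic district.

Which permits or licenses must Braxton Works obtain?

1. provides lodging to guests → Lodging Registration required.
2. revenue $925,000 < $2,000,000; employees 64 > 33 → General Business Permit required.
3. years in business 8 ≥ 7 → General Business Permit exemption does not apply.
4. Fire Safety Permit is not required → no effect.
5. Regulatory Permit is not required → no effect.
6. does not prepare food on-site → Regulatory Permit not required.
7. is located in the designated historic district (not: is located in Zone C) → Zone C Certificate not required.
8. does not store flammable materials → Fire Safety Permit not required.
9. employees 64 > 53; revenue $925,000 ≥ $900,000 → Operating Registration not required.
10. is located in the designated historic district (not: is located in Zone A); revenue $925,000 ≤ $1,225,000; is a sole proprietorship → Compliance Authorization not required.

General Business Permit, Lodging Registration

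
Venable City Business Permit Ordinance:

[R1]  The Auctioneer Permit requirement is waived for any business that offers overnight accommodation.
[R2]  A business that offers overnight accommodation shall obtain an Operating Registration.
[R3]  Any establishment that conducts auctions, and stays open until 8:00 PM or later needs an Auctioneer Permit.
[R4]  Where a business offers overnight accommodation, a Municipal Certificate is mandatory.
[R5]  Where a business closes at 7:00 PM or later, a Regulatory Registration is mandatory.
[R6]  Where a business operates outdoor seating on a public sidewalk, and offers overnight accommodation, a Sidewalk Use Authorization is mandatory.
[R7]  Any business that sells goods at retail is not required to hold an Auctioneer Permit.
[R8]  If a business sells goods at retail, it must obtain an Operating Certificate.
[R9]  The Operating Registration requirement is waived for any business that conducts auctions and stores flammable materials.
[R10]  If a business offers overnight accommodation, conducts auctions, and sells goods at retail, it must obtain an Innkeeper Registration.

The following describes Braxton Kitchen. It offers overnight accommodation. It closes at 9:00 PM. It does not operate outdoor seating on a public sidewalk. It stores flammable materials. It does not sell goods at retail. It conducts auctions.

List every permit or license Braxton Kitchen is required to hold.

Municipal Certificate, Regulatory Registration

[R1] offers overnight accommodation → exempt from Auctioneer Permit.
[R2] offers overnight accommodation → Operating Registration required.
[R3] conducts auctions; closes 9:00 PM, after 8:00 PM → Auctioneer Permit required.
[R4] offers overnight accommodation → Municipal Certificate required.
[R5] closes 9:00 PM, after 7:00 PM → Regulatory Registration required.
[R6] does not operate outdoor seating on a public sidewalk; offers overnight accommodation → Sidewalk Use Authorization not required.
[R7] does not sell goods at retail → Auctioneer Permit exemption does not apply.
[R8] does not sell goods at retail → Operating Certificate not required.
[R9] conducts auctions; stores flammable materials → exempt from Operating Registration.
[R10] offers overnight accommodation; conducts auctions; does not sell goods at retail → Innkeeper Registration not required.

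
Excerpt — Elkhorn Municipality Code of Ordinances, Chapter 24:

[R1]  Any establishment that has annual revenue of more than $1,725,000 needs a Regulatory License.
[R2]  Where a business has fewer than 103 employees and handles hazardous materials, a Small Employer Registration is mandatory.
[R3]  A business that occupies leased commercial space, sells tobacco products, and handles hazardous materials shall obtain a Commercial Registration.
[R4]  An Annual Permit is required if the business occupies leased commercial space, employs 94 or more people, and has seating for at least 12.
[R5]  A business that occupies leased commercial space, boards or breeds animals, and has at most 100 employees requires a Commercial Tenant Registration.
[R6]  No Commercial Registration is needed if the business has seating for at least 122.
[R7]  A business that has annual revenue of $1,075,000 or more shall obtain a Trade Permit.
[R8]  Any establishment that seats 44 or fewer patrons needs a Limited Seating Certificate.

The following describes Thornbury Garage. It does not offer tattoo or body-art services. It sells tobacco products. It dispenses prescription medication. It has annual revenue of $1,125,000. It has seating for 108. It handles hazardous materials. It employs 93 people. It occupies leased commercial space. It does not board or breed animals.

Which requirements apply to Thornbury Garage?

Commercial Registration, Small Employer Registration, Trade Permit

[R1] revenue $1,125,000 ≤ $1,725,000 → Regulatory License not required.
[R2] employees 93 < 103; handles hazardous materials → Small Employer Registration required.
[R3] occupies leased commercial space; sells tobacco products; handles hazardous materials → Commercial Registration required.
[R4] occupies leased commercial space; employees 93 < 94; seating 108 ≥ 12 → Annual Permit not required.
[R5] occupies leased commercial space; does not board or breed animals; employees 93 ≤ 100 → Commercial Tenant Registration not required.
[R6] seating 108 < 122 → Commercial Registration exemption does not apply.
[R7] revenue $1,125,000 ≥ $1,075,000 → Trade Permit required.
[R8] seating 108 > 44 → Limited Seating Certificate not required.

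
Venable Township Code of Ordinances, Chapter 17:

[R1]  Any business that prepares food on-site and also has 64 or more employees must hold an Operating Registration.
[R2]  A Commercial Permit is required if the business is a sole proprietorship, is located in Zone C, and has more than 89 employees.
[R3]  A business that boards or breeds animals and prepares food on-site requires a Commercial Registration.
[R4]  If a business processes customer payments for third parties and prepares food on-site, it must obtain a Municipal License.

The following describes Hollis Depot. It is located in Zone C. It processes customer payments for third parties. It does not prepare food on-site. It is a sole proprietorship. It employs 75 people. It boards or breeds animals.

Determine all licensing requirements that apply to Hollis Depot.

None

[R1] does not prepare food on-site; employees 75 ≥ 64 → Operating Registration not required.
[R2] is a sole proprietorship; is located in Zone C; employees 75 ≤ 89 → Commercial Permit not required.
[R3] boards or breeds animals; does not prepare food on-site → Commercial Registration not required.
[R4] processes customer payments for third parties; does not prepare food on-site → Municipal License not required.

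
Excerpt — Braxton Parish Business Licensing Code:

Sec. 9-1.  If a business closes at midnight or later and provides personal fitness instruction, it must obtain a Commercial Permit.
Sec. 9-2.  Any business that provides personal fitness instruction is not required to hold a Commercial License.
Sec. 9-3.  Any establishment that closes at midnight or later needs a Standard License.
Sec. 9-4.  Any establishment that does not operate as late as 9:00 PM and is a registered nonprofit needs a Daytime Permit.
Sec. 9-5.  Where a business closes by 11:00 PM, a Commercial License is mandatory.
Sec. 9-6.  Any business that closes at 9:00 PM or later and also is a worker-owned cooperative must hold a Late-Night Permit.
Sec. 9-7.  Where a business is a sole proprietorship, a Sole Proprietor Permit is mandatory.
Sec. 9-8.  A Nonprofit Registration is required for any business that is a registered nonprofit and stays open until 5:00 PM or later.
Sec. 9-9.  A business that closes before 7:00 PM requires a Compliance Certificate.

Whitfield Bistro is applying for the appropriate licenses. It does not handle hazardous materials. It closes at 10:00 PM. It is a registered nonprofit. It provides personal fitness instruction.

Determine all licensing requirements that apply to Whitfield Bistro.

Sec. 9-1. closes 10:00 PM, at/before midnight; provides personal fitness instruction → Commercial Permit not required.
Sec. 9-2. provides personal fitness instruction → exempt from Commercial License.
Sec. 9-3. closes 10:00 PM, at/before midnight → Standard License not required.
Sec. 9-4. closes 10:00 PM, after 9:00 PM; is a registered nonprofit → Daytime Permit not required.
Sec. 9-5. closes 10:00 PM, at/before 11:00 PM → Commercial License required.
Sec. 9-6. closes 10:00 PM, after 9:00 PM; is a registered nonprofit (not: is a worker-owned cooperative) → Late-Night Permit not required.
Sec. 9-7. is a registered nonprofit (not: is a sole proprietorship) → Sole Proprietor Permit not required.
Sec. 9-8. is a registered nonprofit; closes 10:00 PM, after 5:00 PM → Nonprofit Registration required.
Sec. 9-9. closes 10:00 PM, after 7:00 PM → Compliance Certificate not required.

Nonprofit Registration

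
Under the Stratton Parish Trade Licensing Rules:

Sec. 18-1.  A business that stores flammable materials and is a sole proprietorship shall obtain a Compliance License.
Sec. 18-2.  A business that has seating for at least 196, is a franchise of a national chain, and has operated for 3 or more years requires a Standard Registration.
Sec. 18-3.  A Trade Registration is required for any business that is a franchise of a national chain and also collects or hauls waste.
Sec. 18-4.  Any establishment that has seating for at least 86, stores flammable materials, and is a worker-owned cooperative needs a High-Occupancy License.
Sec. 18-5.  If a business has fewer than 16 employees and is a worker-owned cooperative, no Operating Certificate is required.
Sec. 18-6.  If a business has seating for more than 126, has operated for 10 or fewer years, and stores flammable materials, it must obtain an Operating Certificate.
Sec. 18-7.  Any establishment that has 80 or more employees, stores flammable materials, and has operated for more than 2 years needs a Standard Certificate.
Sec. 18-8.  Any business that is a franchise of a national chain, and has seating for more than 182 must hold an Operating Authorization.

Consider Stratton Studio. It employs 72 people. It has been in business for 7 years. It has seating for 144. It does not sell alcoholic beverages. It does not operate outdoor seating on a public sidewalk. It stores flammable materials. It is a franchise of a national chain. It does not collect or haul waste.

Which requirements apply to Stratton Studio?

Operating Certificate

Sec. 18-1. stores flammable materials; is a franchise of a national chain (not: is a sole proprietorship) → Compliance License not required.
Sec. 18-2. seating 144 < 196; is a franchise of a national chain; years in business 7 ≥ 3 → Standard Registration not required.
Sec. 18-3. is a franchise of a national chain; does not collect or haul waste → Trade Registration not required.
Sec. 18-4. seating 144 ≥ 86; stores flammable materials; is a franchise of a national chain (not: is a worker-owned cooperative) → High-Occupancy License not required.
Sec. 18-5. employees 72 ≥ 16; is a franchise of a national chain (not: is a worker-owned cooperative) → Operating Certificate exemption does not apply.
Sec. 18-6. seating 144 > 126; years in business 7 ≤ 10; stores flammable materials → Operating Certificate required.
Sec. 18-7. employees 72 < 80; stores flammable materials; years in business 7 > 2 → Standard Certificate not required.
Sec. 18-8. is a franchise of a national chain; seating 144 ≤ 182 → Operating Authorization not required.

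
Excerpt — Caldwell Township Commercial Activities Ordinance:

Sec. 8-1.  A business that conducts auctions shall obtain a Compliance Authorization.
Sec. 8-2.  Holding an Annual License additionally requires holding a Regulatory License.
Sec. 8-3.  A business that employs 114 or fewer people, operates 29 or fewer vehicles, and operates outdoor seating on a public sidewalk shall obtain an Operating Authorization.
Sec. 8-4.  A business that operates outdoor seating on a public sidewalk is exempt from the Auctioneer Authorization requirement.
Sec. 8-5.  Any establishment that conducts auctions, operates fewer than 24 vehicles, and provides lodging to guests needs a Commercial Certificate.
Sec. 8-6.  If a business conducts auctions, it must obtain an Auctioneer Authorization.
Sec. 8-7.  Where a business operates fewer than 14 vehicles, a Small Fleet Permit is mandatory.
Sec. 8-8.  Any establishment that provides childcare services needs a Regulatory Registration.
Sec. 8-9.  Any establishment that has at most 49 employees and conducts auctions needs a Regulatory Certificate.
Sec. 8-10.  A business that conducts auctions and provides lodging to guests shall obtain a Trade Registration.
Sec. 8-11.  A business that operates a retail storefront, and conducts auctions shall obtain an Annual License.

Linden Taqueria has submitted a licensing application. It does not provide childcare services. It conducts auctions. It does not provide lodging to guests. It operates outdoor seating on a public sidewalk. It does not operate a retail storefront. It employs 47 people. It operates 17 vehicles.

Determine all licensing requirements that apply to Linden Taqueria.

Sec. 8-1. conducts auctions → Compliance Authorization required.
Sec. 8-2. Annual License is not required → no effect.
Sec. 8-3. employees 47 ≤ 114; vehicles 17 ≤ 29; operates outdoor seating on a public sidewalk → Operating Authorization required.
Sec. 8-4. operates outdoor seating on a public sidewalk → exempt from Auctioneer Authorization.
Sec. 8-5. conducts auctions; vehicles 17 < 24; does not provide lodging to guests → Commercial Certificate not required.
Sec. 8-6. conducts auctions → Auctioneer Authorization required.
Sec. 8-7. vehicles 17 ≥ 14 → Small Fleet Permit not required.
Sec. 8-8. does not provide childcare services → Regulatory Registration not required.
Sec. 8-9. employees 47 ≤ 49; conducts auctions → Regulatory Certificate required.
Sec. 8-10. conducts auctions; does not provide lodging to guests → Trade Registration not required.
Sec. 8-11. does not operate a retail storefront; conducts auctions → Annual License not required.

Compliance Authorization, Operating Authorization, Regulatory Certificate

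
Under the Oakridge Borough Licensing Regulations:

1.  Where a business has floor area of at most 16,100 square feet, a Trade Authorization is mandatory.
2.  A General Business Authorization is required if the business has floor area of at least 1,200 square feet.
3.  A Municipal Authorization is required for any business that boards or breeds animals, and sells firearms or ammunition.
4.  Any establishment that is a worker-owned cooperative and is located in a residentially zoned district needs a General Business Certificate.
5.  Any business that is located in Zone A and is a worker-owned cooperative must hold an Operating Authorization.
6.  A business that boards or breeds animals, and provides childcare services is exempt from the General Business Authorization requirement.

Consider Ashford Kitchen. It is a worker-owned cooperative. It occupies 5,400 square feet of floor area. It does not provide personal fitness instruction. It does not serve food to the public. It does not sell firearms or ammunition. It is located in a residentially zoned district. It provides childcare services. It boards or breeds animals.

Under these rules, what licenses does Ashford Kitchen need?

1. floor area 5,400 square feet ≤ 16,100 square feet → Trade Authorization required.
2. floor area 5,400 square feet ≥ 1,200 square feet → General Business Authorization required.
3. boards or breeds animals; does not sell firearms or ammunition → Municipal Authorization not required.
4. is a worker-owned cooperative; is located in a residentially zoned district → General Business Certificate required.
5. is located in a residentially zoned district (not: is located in Zone A); is a worker-owned cooperative → Operating Authorization not required.
6. boards or breeds animals; provides childcare services → exempt from General Business Authorization.

General Business Certificate, Trade Authorization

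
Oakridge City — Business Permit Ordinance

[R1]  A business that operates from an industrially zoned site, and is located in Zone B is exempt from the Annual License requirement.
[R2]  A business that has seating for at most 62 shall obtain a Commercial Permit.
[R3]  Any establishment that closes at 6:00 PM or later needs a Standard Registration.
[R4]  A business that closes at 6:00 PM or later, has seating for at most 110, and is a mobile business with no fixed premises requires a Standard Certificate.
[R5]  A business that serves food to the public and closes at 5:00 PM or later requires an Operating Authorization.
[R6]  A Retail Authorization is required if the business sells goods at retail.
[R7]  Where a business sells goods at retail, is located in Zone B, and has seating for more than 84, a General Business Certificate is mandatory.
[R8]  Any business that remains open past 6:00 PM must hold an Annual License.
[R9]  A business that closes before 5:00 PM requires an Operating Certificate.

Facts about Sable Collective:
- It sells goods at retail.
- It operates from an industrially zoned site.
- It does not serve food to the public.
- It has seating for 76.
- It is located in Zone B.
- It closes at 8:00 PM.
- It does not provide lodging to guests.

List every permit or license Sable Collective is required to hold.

[R1] operates from an industrially zoned site; is located in Zone B → exempt from Annual License.
[R2] seating 76 > 62 → Commercial Permit not required.
[R3] closes 8:00 PM, after 6:00 PM → Standard Registration required.
[R4] closes 8:00 PM, after 6:00 PM; seating 76 ≤ 110; operates from an industrially zoned site (not: is a mobile business with no fixed premises) → Standard Certificate not required.
[R5] does not serve food to the public; closes 8:00 PM, after 5:00 PM → Operating Authorization not required.
[R6] sells goods at retail → Retail Authorization required.
[R7] sells goods at retail; is located in Zone B; seating 76 ≤ 84 → General Business Certificate not required.
[R8] closes 8:00 PM, after 6:00 PM → Annual License required.
[R9] closes 8:00 PM, after 5:00 PM → Operating Certificate not required.

Retail Authorization, Standard Registration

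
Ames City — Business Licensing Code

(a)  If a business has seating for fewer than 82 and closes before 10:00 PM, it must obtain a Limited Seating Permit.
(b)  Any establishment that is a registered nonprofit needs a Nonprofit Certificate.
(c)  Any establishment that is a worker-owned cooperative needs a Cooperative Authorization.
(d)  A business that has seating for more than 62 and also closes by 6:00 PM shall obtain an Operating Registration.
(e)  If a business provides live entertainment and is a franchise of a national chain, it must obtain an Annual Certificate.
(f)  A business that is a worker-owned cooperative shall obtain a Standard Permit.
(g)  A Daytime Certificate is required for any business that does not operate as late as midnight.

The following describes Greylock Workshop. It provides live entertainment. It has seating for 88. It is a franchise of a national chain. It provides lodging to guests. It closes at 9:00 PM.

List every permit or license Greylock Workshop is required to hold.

Annual Certificate, Daytime Certificate

(a) seating 88 ≥ 82; closes 9:00 PM, at/before 10:00 PM → Limited Seating Permit not required.
(b) is a franchise of a national chain (not: is a registered nonprofit) → Nonprofit Certificate not required.
(c) is a franchise of a national chain (not: is a worker-owned cooperative) → Cooperative Authorization not required.
(d) seating 88 > 62; closes 9:00 PM, after 6:00 PM → Operating Registration not required.
(e) provides live entertainment; is a franchise of a national chain → Annual Certificate required.
(f) is a franchise of a national chain (not: is a worker-owned cooperative) → Standard Permit not required.
(g) closes 9:00 PM, at/before midnight → Daytime Certificate required.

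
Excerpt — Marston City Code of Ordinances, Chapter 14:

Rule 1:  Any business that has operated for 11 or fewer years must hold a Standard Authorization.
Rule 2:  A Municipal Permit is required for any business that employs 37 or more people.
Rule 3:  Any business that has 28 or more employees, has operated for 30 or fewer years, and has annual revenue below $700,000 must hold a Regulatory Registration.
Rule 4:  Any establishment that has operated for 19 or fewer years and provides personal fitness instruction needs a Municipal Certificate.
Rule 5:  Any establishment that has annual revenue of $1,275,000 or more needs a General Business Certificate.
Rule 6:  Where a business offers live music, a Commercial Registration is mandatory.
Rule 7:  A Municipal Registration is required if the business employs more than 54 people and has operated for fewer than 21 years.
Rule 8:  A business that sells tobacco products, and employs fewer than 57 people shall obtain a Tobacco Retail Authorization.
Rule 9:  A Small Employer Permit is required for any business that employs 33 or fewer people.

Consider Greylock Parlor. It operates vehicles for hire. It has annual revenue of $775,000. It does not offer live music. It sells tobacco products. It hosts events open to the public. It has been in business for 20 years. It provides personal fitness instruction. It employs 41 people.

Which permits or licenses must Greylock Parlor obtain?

Municipal Permit, Tobacco Retail Authorization

Rule 1: years in business 20 > 11 → Standard Authorization not required.
Rule 2: employees 41 ≥ 37 → Municipal Permit required.
Rule 3: employees 41 ≥ 28; years in business 20 ≤ 30; revenue $775,000 ≥ $700,000 → Regulatory Registration not required.
Rule 4: years in business 20 > 19; provides personal fitness instruction → Municipal Certificate not required.
Rule 5: revenue $775,000 < $1,275,000 → General Business Certificate not required.
Rule 6: does not offer live music → Commercial Registration not required.
Rule 7: employees 41 ≤ 54; years in business 20 < 21 → Municipal Registration not required.
Rule 8: sells tobacco products; employees 41 < 57 → Tobacco Retail Authorization required.
Rule 9: employees 41 > 33 → Small Employer Permit not required.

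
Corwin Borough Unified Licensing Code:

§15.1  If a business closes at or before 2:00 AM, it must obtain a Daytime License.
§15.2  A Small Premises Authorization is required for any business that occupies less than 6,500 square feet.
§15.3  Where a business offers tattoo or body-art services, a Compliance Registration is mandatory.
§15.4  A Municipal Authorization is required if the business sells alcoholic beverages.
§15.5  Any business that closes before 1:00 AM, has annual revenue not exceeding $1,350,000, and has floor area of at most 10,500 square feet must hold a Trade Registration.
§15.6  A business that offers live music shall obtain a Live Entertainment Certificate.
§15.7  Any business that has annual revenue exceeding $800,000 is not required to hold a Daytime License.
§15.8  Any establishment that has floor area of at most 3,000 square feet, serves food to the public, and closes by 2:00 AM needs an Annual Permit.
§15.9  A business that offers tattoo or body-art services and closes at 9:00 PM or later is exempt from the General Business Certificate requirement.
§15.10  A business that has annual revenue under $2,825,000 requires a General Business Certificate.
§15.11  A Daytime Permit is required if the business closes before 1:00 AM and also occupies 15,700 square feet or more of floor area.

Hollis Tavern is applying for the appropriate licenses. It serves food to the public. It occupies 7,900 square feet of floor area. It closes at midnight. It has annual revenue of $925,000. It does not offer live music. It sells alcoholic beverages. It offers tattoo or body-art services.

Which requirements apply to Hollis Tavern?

§15.1 closes midnight, at/before 2:00 AM → Daytime License required.
§15.2 floor area 7,900 square feet ≥ 6,500 square feet → Small Premises Authorization not required.
§15.3 offers tattoo or body-art services → Compliance Registration required.
§15.4 sells alcoholic beverages → Municipal Authorization required.
§15.5 closes midnight, at/before 1:00 AM; revenue $925,000 ≤ $1,350,000; floor area 7,900 square feet ≤ 10,500 square feet → Trade Registration required.
§15.6 does not offer live music → Live Entertainment Certificate not required.
§15.7 revenue $925,000 > $800,000 → exempt from Daytime License.
§15.8 floor area 7,900 square feet > 3,000 square feet; serves food to the public; closes midnight, at/before 2:00 AM → Annual Permit not required.
§15.9 offers tattoo or body-art services; closes midnight, after 9:00 PM → exempt from General Business Certificate.
§15.10 revenue $925,000 < $2,825,000 → General Business Certificate required.
§15.11 closes midnight, at/before 1:00 AM; floor area 7,900 square feet < 15,700 square feet → Daytime Permit not required.

Compliance Registration, Municipal Authorization, Trade Registration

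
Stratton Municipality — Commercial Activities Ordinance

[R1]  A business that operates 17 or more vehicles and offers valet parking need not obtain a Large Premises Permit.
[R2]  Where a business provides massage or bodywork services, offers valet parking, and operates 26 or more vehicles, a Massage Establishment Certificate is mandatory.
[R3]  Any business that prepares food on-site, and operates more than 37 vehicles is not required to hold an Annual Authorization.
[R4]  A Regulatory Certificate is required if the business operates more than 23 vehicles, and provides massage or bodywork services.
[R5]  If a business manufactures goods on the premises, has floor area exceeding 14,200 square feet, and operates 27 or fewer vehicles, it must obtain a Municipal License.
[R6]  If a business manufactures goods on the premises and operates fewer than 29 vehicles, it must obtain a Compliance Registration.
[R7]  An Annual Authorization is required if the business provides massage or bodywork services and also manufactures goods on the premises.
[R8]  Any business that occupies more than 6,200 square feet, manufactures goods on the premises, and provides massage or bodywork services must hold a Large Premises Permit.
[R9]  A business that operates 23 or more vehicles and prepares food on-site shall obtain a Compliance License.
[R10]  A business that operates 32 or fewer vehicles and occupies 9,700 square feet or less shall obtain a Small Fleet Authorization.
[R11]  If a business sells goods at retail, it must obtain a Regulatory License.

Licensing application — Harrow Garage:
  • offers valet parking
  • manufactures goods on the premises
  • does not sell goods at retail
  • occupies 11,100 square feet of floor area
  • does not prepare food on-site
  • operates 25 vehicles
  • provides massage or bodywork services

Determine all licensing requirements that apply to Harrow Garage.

Annual Authorization, Compliance Registration, Regulatory Certificate

[R1] vehicles 25 ≥ 17; offers valet parking → exempt from Large Premises Permit.
[R2] provides massage or bodywork services; offers valet parking; vehicles 25 < 26 → Massage Establishment Certificate not required.
[R3] does not prepare food on-site; vehicles 25 ≤ 37 → Annual Authorization exemption does not apply.
[R4] vehicles 25 > 23; provides massage or bodywork services → Regulatory Certificate required.
[R5] manufactures goods on the premises; floor area 11,100 square feet ≤ 14,200 square feet; vehicles 25 ≤ 27 → Municipal License not required.
[R6] manufactures goods on the premises; vehicles 25 < 29 → Compliance Registration required.
[R7] provides massage or bodywork services; manufactures goods on the premises → Annual Authorization required.
[R8] floor area 11,100 square feet > 6,200 square feet; manufactures goods on the premises; provides massage or bodywork services → Large Premises Permit required.
[R9] vehicles 25 ≥ 23; does not prepare food on-site → Compliance License not required.
[R10] vehicles 25 ≤ 32; floor area 11,100 square feet > 9,700 square feet → Small Fleet Authorization not required.
[R11] does not sell goods at retail → Regulatory License not required.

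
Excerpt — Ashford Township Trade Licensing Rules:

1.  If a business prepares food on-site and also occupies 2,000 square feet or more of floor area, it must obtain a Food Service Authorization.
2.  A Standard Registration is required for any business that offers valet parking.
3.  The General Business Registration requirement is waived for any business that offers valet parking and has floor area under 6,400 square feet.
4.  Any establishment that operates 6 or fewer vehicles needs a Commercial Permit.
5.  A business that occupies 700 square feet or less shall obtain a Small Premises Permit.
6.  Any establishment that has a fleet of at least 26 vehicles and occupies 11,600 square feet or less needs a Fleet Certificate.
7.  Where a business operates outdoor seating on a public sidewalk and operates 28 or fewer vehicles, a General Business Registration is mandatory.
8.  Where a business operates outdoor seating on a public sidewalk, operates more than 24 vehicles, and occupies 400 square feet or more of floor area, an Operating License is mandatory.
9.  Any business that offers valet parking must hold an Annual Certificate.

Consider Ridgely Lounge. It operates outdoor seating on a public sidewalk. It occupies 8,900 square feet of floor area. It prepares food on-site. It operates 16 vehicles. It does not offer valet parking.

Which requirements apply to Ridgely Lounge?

Food Service Authorization, General Business Registration

1. prepares food on-site; floor area 8,900 square feet ≥ 2,000 square feet → Food Service Authorization required.
2. does not offer valet parking → Standard Registration not required.
3. does not offer valet parking; floor area 8,900 square feet ≥ 6,400 square feet → General Business Registration exemption does not apply.
4. vehicles 16 > 6 → Commercial Permit not required.
5. floor area 8,900 square feet > 700 square feet → Small Premises Permit not required.
6. vehicles 16 < 26; floor area 8,900 square feet ≤ 11,600 square feet → Fleet Certificate not required.
7. operates outdoor seating on a public sidewalk; vehicles 16 ≤ 28 → General Business Registration required.
8. operates outdoor seating on a public sidewalk; vehicles 16 ≤ 24; floor area 8,900 square feet ≥ 400 square feet → Operating License not required.
9. does not offer valet parking → Annual Certificate not required.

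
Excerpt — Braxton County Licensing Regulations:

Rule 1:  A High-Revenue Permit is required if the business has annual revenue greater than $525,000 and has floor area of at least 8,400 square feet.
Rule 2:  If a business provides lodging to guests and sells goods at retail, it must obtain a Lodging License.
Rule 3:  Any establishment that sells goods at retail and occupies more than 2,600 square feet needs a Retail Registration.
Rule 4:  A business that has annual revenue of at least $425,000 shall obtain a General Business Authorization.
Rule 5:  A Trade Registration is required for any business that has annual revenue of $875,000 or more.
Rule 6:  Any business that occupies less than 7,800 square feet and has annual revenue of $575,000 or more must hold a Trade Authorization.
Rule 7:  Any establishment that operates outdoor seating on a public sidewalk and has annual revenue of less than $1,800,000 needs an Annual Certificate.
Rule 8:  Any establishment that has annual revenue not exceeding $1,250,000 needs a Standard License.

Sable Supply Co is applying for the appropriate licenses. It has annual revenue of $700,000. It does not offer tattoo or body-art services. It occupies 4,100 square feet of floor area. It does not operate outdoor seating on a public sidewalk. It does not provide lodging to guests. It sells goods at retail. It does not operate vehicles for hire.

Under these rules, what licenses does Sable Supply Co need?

Rule 1: revenue $700,000 > $525,000; floor area 4,100 square feet < 8,400 square feet → High-Revenue Permit not required.
Rule 2: does not provide lodging to guests; sells goods at retail → Lodging License not required.
Rule 3: sells goods at retail; floor area 4,100 square feet > 2,600 square feet → Retail Registration required.
Rule 4: revenue $700,000 ≥ $425,000 → General Business Authorization required.
Rule 5: revenue $700,000 < $875,000 → Trade Registration not required.
Rule 6: floor area 4,100 square feet < 7,800 square feet; revenue $700,000 ≥ $575,000 → Trade Authorization required.
Rule 7: does not operate outdoor seating on a public sidewalk; revenue $700,000 < $1,800,000 → Annual Certificate not required.
Rule 8: revenue $700,000 ≤ $1,250,000 → Standard License required.

General Business Authorization, Retail Registration, Standard License, Trade Authorization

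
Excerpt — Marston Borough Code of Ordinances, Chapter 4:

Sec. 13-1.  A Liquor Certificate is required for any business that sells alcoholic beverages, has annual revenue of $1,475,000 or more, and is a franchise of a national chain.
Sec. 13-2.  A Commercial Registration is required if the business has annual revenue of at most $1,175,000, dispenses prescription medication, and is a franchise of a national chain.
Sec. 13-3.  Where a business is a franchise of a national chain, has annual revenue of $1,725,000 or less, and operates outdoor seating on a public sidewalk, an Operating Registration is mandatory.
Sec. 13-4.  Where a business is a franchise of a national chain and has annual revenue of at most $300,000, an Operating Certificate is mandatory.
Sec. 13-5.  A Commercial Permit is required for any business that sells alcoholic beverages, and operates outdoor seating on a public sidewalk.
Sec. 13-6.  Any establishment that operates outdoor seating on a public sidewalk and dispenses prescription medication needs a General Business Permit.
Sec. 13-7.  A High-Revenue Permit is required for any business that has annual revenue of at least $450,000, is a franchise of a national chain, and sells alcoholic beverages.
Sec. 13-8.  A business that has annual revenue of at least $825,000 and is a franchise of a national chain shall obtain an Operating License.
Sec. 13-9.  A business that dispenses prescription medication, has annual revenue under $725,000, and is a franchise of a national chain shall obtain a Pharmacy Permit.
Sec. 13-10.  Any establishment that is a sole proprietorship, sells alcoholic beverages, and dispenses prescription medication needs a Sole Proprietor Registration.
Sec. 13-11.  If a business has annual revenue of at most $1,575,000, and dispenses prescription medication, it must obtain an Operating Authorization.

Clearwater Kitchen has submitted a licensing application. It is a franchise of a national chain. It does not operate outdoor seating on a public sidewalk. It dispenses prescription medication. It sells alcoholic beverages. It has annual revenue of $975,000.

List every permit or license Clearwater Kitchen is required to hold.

Commercial Registration, High-Revenue Permit, Operating Authorization, Operating License

Sec. 13-1. sells alcoholic beverages; revenue $975,000 < $1,475,000; is a franchise of a national chain → Liquor Certificate not required.
Sec. 13-2. revenue $975,000 ≤ $1,175,000; dispenses prescription medication; is a franchise of a national chain → Commercial Registration required.
Sec. 13-3. is a franchise of a national chain; revenue $975,000 ≤ $1,725,000; does not operate outdoor seating on a public sidewalk → Operating Registration not required.
Sec. 13-4. is a franchise of a national chain; revenue $975,000 > $300,000 → Operating Certificate not required.
Sec. 13-5. sells alcoholic beverages; does not operate outdoor seating on a public sidewalk → Commercial Permit not required.
Sec. 13-6. does not operate outdoor seating on a public sidewalk; dispenses prescription medication → General Business Permit not required.
Sec. 13-7. revenue $975,000 ≥ $450,000; is a franchise of a national chain; sells alcoholic beverages → High-Revenue Permit required.
Sec. 13-8. revenue $975,000 ≥ $825,000; is a franchise of a national chain → Operating License required.
Sec. 13-9. dispenses prescription medication; revenue $975,000 ≥ $725,000; is a franchise of a national chain → Pharmacy Permit not required.
Sec. 13-10. is a franchise of a national chain (not: is a sole proprietorship); sells alcoholic beverages; dispenses prescription medication → Sole Proprietor Registration not required.
Sec. 13-11. revenue $975,000 ≤ $1,575,000; dispenses prescription medication → Operating Authorization required.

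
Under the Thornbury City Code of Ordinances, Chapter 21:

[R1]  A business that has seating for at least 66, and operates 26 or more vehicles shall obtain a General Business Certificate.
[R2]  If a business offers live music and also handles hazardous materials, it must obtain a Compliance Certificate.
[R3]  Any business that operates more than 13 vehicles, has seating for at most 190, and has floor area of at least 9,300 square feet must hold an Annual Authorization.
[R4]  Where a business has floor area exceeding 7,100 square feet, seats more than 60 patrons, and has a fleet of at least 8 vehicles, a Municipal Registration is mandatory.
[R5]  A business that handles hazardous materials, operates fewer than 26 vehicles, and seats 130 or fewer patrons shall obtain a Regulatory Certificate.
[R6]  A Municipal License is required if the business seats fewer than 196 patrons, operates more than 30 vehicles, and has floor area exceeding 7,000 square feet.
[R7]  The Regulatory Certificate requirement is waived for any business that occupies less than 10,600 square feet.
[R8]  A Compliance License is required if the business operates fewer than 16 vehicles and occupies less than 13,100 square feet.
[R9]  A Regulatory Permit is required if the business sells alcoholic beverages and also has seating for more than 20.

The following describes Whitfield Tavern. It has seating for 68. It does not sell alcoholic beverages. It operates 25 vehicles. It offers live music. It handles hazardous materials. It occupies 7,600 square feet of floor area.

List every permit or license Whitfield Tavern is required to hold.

[R1] seating 68 ≥ 66; vehicles 25 < 26 → General Business Certificate not required.
[R2] offers live music; handles hazardous materials → Compliance Certificate required.
[R3] vehicles 25 > 13; seating 68 ≤ 190; floor area 7,600 square feet < 9,300 square feet → Annual Authorization not required.
[R4] floor area 7,600 square feet > 7,100 square feet; seating 68 > 60; vehicles 25 ≥ 8 → Municipal Registration required.
[R5] handles hazardous materials; vehicles 25 < 26; seating 68 ≤ 130 → Regulatory Certificate required.
[R6] seating 68 < 196; vehicles 25 ≤ 30; floor area 7,600 square feet > 7,000 square feet → Municipal License not required.
[R7] floor area 7,600 square feet < 10,600 square feet → exempt from Regulatory Certificate.
[R8] vehicles 25 ≥ 16; floor area 7,600 square feet < 13,100 square feet → Compliance License not required.
[R9] does not sell alcoholic beverages; seating 68 > 20 → Regulatory Permit not required.

Compliance Certificate, Municipal Registration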